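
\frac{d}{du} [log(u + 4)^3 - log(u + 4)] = (3*log(u + 4)^2 - 1)/(u + 4)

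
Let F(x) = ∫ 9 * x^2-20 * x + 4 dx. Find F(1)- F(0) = -3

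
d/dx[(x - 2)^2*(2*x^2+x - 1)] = 8*x^3 - 21*x^2 + 6*x + 8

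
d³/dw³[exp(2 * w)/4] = 2*exp(2*w)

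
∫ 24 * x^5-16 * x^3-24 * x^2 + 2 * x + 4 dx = 4*x^6 - 4*x^4 - 8*x^3 + x^2 + 4*x + C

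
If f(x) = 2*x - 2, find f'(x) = 2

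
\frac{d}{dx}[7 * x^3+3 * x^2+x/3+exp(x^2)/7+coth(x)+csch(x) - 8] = 21*x^2 + 2*x*exp(x^2)/7 + 6*x + 1/3 - cosh(x)/sinh(x)^2 - 1/sinh(x)^2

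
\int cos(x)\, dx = sin(x) + C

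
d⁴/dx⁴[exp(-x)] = exp(-x)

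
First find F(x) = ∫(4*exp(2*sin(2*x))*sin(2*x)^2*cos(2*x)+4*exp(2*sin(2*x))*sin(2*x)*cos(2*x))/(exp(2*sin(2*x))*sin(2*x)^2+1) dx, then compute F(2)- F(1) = -log(1 + exp(2*sin(2))*sin(2)^2) + log(exp(2*sin(4))*sin(4)^2 + 1)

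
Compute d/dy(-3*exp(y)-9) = -3*exp(y)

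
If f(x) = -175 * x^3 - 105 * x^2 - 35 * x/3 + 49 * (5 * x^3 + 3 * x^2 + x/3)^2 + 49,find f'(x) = 7350*x^5 + 7350*x^4 + 7252*x^3/3 - 231*x^2 - 1792*x/9 - 35/3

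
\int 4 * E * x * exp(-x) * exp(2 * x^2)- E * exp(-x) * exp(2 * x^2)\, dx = exp(2*x^2 - x + 1) + C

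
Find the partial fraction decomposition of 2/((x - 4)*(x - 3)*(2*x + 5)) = 8/(143*(2*x + 5)) - 2/(11*(x - 3)) + 2/(13*(x - 4))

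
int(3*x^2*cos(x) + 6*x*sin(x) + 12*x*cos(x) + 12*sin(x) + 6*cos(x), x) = (3*(x + 2)^2 - 6)*sin(x) + C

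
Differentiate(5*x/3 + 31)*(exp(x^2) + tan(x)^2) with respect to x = 10*x^2*exp(x^2)/3 + 62*x*exp(x^2) + 10*x*sin(x)/(3*cos(x)^3) + 5*exp(x^2)/3 + 62*sin(x)/cos(x)^3 - 5/3 + 5/(3*cos(x)^2)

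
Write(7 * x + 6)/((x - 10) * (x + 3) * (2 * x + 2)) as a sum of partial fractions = -15/(52*(x + 3)) + 1/(44*(x + 1)) + 38/(143*(x - 10))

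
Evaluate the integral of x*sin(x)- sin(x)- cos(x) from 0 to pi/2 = -1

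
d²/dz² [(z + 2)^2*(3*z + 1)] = 18*z + 26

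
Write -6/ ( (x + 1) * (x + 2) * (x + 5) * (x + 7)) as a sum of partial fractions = 1/(10*(x + 7)) - 1/(4*(x + 5)) + 2/(5*(x + 2)) - 1/(4*(x + 1))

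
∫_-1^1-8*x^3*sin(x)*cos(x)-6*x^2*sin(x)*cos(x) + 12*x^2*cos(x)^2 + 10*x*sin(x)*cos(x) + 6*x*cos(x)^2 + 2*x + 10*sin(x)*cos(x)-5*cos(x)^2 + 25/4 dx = 23/2 - cos(2)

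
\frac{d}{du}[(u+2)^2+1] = 2*u + 4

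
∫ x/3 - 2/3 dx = x^2/6 - 2*x/3 + C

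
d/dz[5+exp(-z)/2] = -exp(-z)/2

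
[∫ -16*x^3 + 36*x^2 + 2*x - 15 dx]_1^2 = 12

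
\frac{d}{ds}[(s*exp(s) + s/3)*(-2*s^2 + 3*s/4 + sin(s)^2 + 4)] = -2*s^3*exp(s) - 21*s^2*exp(s)/4 - 2*s^2 + s*exp(s)*sin(s)^2 + s*exp(s)*sin(2*s) + 11*s*exp(s)/2 + s*sin(2*s)/3 + s/2 + exp(s)*sin(s)^2 + 4*exp(s) + sin(s)^2/3 + 4/3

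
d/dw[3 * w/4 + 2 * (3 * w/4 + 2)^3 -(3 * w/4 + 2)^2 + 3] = 81*w^2/32 + 99*w/8 + 63/4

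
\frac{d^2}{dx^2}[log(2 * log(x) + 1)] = (-4*log(x) - 6)/(4*x^2*log(x)^2 + 4*x^2*log(x) + x^2)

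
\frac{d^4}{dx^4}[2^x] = 2^x*log(2)^4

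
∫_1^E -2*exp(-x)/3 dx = -2*exp(-1)/3 + 2*exp(-E)/3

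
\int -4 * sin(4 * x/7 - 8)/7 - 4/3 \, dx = -4*x/3 + cos(4*x/7 - 8) + C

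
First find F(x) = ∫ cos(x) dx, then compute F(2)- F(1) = -sin(1) + sin(2)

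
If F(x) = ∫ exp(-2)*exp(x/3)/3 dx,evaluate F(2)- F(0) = -exp(-2) + exp(-4/3)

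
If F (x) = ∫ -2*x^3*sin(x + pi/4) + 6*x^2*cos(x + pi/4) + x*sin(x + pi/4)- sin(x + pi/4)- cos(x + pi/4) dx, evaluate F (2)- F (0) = 15*cos(pi/4 + 2) - sqrt(2)/2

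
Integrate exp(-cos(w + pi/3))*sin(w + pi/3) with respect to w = exp(-cos(w + pi/3)) + C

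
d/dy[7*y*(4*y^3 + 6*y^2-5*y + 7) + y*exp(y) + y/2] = 112*y^3 + 126*y^2 + y*exp(y) - 70*y + exp(y) + 99/2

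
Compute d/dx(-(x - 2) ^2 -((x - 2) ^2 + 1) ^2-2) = -4*x^3 + 24*x^2 - 54*x + 44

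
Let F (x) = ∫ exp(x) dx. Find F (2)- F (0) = -1 + exp(2)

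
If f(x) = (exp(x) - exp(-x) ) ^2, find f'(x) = (2*exp(4*x) - 2)*exp(-2*x)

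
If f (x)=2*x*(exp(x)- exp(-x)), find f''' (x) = (2*x*exp(2*x) + 2*x + 6*exp(2*x) - 6)*exp(-x)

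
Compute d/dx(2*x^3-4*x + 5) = 6*x^2 - 4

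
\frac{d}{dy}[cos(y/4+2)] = -sin(y/4 + 2)/4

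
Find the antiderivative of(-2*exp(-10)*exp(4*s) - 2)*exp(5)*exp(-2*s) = -2*sinh(2*s - 5) + C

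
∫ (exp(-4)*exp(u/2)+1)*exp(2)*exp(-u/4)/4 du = 2*sinh(u/4 - 2) + C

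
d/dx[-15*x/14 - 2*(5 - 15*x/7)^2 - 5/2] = 585/14 - 900*x/49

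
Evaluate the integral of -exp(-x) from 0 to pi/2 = -1 + exp(-pi/2)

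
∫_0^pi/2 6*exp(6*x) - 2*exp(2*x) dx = -exp(pi) + exp(3*pi)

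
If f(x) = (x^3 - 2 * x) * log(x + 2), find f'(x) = (3*x^3*log(x + 2) + x^3 + 6*x^2*log(x + 2) - 2*x*log(x + 2) - 2*x - 4*log(x + 2))/(x + 2)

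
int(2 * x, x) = x^2 + C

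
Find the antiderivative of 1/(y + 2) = log(2*y + 4) + C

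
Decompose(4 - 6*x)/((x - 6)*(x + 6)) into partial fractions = -10/(3*(x + 6)) - 8/(3*(x - 6))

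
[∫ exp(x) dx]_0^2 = -1 + exp(2)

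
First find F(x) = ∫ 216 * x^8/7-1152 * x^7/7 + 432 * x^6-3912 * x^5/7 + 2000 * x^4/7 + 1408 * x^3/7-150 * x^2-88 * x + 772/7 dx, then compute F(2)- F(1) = 630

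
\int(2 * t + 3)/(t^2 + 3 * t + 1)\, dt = log(-t^2 - 3*t - 1) + C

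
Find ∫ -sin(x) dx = cos(x) + C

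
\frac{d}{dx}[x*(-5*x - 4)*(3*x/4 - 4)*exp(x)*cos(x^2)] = (15*x^4*sin(x^2)/2 - 34*x^3*sin(x^2) - 15*x^3*cos(x^2)/4 - 32*x^2*sin(x^2) + 23*x^2*cos(x^2)/4 + 50*x*cos(x^2) + 16*cos(x^2))*exp(x)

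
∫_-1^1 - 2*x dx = 0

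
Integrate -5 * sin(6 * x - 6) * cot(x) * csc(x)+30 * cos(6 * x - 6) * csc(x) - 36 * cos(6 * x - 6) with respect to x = (5*csc(x) - 6)*sin(6*x - 6) + C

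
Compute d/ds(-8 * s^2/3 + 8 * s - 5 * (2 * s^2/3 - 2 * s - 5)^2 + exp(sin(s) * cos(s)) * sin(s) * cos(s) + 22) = -80*s^3/9 + 40*s^2 + 64*s/3 + exp(sin(2*s)/2)*sin(4*s)/4 + exp(sin(2*s)/2)*cos(2*s) - 92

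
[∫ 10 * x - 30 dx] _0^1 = -25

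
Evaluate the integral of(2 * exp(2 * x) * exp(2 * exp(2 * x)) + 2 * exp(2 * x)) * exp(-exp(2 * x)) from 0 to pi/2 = -E - exp(-exp(pi)) + exp(-1) + exp(exp(pi))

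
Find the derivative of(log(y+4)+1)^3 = (3*log(y + 4)^2 + 6*log(y + 4) + 3)/(y + 4)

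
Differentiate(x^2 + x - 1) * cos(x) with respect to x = -x^2*sin(x) - x*sin(x) + 2*x*cos(x) + sin(x) + cos(x)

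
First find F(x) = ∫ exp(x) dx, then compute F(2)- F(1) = -E + exp(2)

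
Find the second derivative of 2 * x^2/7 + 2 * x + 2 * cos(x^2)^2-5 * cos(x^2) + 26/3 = 20*x^2*cos(x^2) - 16*x^2*cos(2*x^2) + 10*sin(x^2) - 4*sin(2*x^2) + 4/7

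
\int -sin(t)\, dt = cos(t) + C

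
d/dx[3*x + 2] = 3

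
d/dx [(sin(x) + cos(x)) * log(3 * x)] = sqrt(2)*(x*log(x)*cos(x + pi/4) + x*log(3)*cos(x + pi/4) + sin(x + pi/4))/x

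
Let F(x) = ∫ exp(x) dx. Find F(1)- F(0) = -1 + E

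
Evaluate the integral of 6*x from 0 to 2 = 12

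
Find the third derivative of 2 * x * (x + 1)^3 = 48*x + 36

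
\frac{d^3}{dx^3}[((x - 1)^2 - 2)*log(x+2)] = (2*x^2 + 14*x + 34)/(x^3 + 6*x^2 + 12*x + 8)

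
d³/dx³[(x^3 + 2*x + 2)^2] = 120*x^3 + 96*x + 24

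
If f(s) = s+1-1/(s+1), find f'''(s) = 6/(s^4 + 4*s^3 + 6*s^2 + 4*s + 1)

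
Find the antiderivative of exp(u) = exp(u) + C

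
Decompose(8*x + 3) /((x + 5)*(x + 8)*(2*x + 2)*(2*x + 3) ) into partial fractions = 36/(91*(2*x + 3)) + 61/(546*(x + 8)) - 37/(168*(x + 5)) - 5/(56*(x + 1))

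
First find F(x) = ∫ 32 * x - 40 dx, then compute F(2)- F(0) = -16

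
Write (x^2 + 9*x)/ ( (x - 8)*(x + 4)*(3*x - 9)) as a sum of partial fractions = -5/(63*(x + 4)) - 12/(35*(x - 3)) + 34/(45*(x - 8))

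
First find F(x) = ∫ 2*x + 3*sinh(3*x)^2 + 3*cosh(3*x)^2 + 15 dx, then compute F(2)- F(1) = -sinh(6)/2 + 18 + sinh(12)/2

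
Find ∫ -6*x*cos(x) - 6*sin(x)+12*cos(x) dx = (12 - 6*x)*sin(x) + C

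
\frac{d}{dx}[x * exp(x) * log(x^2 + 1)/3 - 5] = (x^3*exp(x)*log(x^2 + 1) + x^2*exp(x)*log(x^2 + 1) + 2*x^2*exp(x) + x*exp(x)*log(x^2 + 1) + exp(x)*log(x^2 + 1))/(3*x^2 + 3)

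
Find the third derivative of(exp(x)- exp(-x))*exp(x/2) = (27*exp(5*x/2) + exp(x/2))*exp(-x)/8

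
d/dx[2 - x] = -1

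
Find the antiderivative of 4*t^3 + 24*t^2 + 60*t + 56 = t^4 + 8*t^3 + 30*t^2 + 56*t + C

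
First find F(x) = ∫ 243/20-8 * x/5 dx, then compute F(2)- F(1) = 39/4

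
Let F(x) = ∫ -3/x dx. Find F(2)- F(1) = -3*log(2)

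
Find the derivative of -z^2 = -2*z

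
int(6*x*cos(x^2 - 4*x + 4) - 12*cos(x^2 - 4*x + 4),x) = 3*sin((x - 2)^2) + C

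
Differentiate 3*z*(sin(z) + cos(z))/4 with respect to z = 3*sqrt(2)*(z*cos(z + pi/4) + sin(z + pi/4))/4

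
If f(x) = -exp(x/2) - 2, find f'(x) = -exp(x/2)/2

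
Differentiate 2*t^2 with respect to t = 4*t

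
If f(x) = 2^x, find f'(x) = 2^x*log(2)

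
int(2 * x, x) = x^2 + C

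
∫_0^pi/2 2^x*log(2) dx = -1 + 2^(pi/2)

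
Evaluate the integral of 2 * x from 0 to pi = pi^2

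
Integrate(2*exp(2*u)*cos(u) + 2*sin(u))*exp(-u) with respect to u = 2*sqrt(2)*sin(u + pi/4)*sinh(u) + C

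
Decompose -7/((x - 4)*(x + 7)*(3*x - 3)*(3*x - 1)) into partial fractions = -63/(484*(3*x - 1)) + 7/(5808*(x + 7)) + 7/(144*(x - 1)) - 7/(1089*(x - 4))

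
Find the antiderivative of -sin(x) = cos(x) + C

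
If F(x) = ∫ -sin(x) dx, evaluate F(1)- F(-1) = 0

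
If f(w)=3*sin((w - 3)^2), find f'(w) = 6*(w - 3)*cos(w^2 - 6*w + 9)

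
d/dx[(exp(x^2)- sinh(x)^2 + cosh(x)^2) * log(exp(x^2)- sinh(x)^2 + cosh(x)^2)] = 2*x*exp(x^2)*log(exp(x^2) + 1) + 2*x*exp(x^2)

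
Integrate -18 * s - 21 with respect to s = -9*s^2 - 21*s + C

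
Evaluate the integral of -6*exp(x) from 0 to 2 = 6 - 6*exp(2)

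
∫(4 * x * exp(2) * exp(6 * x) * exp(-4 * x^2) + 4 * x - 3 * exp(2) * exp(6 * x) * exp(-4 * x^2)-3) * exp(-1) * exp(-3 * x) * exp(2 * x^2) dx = -2*sinh(-2*x^2 + 3*x + 1) + C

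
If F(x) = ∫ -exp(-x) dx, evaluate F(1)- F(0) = -1 + exp(-1)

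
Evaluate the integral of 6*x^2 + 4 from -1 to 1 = 12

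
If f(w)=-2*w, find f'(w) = -2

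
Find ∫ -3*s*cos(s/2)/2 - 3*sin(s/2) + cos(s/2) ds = (2 - 3*s)*sin(s/2) + C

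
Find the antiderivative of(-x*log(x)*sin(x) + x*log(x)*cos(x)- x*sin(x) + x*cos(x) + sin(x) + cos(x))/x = sqrt(2)*(log(x) + 1)*sin(x + pi/4) + C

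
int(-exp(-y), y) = exp(-y) + C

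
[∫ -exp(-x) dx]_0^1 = -1 + exp(-1)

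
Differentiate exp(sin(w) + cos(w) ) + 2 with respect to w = sqrt(2)*exp(sin(w))*exp(cos(w))*cos(w + pi/4)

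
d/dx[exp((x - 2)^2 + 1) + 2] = 2*x*exp(x^2 - 4*x + 5) - 4*exp(x^2 - 4*x + 5)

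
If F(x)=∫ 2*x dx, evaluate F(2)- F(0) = 4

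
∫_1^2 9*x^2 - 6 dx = 15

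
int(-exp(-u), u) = exp(-u) + C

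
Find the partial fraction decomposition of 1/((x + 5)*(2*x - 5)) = 2/(15*(2*x - 5)) - 1/(15*(x + 5))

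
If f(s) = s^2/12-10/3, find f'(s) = s/6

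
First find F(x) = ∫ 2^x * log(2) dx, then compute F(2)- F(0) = 3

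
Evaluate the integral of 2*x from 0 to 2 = 4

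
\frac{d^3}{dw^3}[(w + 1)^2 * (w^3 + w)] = 60*w^2 + 48*w + 12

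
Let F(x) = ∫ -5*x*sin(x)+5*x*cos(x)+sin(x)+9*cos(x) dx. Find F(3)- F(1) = 19*cos(3) - 9*sin(1) - 9*cos(1) + 19*sin(3)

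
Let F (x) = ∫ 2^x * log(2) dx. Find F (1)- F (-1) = 3/2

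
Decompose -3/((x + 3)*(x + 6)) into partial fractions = 1/(x + 6) - 1/(x + 3)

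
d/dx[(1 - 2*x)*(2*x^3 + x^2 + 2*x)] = -16*x^3 - 6*x + 2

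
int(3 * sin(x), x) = -3*cos(x) + C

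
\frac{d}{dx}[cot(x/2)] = -1/(2*sin(x/2)^2)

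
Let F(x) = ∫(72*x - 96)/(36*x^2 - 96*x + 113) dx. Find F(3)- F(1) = -log(53) + log(149)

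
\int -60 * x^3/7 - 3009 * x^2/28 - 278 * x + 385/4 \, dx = -15*x^4/7 - 1003*x^3/28 - 139*x^2 + 385*x/4 + C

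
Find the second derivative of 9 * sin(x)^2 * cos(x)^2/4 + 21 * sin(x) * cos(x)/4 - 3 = 9*(1 - cos(2*x))^2 - 21*sin(2*x)/2 + 18*cos(2*x) - 27/2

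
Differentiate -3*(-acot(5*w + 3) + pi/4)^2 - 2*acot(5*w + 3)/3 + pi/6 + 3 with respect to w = (36*acot(5*w + 3) - 9*pi + 4)/(30*w^2 + 36*w + 12)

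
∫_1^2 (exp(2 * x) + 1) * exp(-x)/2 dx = -E/2 - exp(-2)/2 + exp(-1)/2 + exp(2)/2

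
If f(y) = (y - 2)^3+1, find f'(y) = 3*y^2 - 12*y + 12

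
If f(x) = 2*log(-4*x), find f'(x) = 2/x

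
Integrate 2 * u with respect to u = u^2 + C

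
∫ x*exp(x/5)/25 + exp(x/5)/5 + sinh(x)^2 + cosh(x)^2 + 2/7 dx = x*exp(x/5)/5 + 2*x/7 + sinh(2*x)/2 + C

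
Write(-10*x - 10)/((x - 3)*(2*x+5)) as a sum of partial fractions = -30/(11*(2*x + 5)) - 40/(11*(x - 3))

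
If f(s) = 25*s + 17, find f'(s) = 25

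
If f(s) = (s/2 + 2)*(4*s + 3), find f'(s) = 4*s + 19/2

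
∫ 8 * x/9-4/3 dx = 4*x^2/9 - 4*x/3 + C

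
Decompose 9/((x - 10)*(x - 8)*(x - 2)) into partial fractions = 3/(16*(x - 2)) - 3/(4*(x - 8)) + 9/(16*(x - 10))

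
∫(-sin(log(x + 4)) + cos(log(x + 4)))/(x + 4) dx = sqrt(2)*sin(log(x + 4) + pi/4) + C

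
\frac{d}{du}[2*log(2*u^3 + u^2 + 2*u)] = (12*u^2 + 4*u + 4)/(2*u^3 + u^2 + 2*u)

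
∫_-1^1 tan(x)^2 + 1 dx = 2*tan(1)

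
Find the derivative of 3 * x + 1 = 3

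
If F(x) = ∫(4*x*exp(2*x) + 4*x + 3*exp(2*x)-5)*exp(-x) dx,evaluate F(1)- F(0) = -3*exp(-1) + 3*E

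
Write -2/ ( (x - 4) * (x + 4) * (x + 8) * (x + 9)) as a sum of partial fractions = 2/(65*(x + 9)) - 1/(24*(x + 8)) + 1/(80*(x + 4)) - 1/(624*(x - 4))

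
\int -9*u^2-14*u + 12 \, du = -3*u^3 - 7*u^2 + 12*u + C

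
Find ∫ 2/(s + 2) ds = 2*log(s + 2) + C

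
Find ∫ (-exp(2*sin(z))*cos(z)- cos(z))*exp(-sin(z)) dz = -exp(sin(z)) + exp(-sin(z)) + C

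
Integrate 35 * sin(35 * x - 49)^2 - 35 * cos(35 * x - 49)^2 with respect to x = -sin(70*x - 98)/2 + C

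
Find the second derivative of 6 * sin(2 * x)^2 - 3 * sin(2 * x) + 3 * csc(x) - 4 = 384*sin(x)^4 - 384*sin(x)^2 + 24*sin(x)*cos(x) + 48 - 3/sin(x) + 6/sin(x)^3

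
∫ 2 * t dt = t^2 + C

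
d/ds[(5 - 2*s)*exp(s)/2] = -s*exp(s) + 3*exp(s)/2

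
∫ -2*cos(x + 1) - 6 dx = -6*x - 2*sin(x + 1) + C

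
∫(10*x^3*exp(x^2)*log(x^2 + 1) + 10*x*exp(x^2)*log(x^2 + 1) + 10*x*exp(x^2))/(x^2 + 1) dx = 5*exp(x^2)*log(x^2 + 1) + C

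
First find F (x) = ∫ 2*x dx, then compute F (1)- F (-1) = 0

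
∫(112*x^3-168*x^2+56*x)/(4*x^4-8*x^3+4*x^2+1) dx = 7*log(4*x^2*(x - 1)^2 + 1) + C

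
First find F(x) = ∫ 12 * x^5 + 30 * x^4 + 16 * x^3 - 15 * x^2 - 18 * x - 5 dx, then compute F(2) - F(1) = 305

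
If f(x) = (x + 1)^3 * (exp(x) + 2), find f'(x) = x^3*exp(x) + 6*x^2*exp(x) + 6*x^2 + 9*x*exp(x) + 12*x + 4*exp(x) + 6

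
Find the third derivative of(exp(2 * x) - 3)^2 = 64*exp(4*x) - 48*exp(2*x)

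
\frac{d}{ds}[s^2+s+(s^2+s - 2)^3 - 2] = 6*s^5 + 15*s^4 - 12*s^3 - 33*s^2 + 14*s + 13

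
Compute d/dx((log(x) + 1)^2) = (2*log(x) + 2)/x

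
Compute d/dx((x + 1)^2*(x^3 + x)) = 5*x^4 + 8*x^3 + 6*x^2 + 4*x + 1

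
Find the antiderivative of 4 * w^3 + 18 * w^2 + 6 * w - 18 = w^4 + 6*w^3 + 3*w^2 - 18*w + C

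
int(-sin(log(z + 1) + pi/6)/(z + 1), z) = cos(log(z + 1) + pi/6) + C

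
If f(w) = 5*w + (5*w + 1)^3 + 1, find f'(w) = 375*w^2 + 150*w + 20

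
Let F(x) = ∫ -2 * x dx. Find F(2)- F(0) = -4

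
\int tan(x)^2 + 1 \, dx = tan(x) + C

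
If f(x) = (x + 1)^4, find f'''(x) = 24*x + 24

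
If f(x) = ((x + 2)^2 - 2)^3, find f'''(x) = 120*x^3 + 720*x^2 + 1296*x + 672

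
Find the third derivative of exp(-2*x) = -8*exp(-2*x)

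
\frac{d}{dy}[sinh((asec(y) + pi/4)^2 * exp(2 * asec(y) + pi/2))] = (16*asec(y)^2 + 16*asec(y) + 8*pi*asec(y) + pi^2 + 4*pi)*exp(pi/2)*exp(2*asec(y))*cosh((asec(y)^2 + pi*asec(y)/2 + pi^2/16)*exp(pi/2)*exp(2*asec(y)))/(8*y^2*sqrt(1 - 1/y^2))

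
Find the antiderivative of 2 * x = x^2 + C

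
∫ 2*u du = u^2 + C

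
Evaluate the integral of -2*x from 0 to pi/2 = -pi^2/4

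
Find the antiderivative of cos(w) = sin(w) + C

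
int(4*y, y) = 2*y^2 + C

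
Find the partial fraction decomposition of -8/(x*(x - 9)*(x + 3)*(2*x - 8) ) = 1/(63*(x + 3)) + 1/(35*(x - 4)) - 1/(135*(x - 9)) - 1/(27*x)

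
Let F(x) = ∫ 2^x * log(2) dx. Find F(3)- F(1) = 6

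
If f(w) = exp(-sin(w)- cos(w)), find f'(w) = (sin(w) - cos(w))*exp(-sin(w) - cos(w))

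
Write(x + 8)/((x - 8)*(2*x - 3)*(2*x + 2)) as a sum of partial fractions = -19/(65*(2*x - 3)) + 7/(90*(x + 1)) + 8/(117*(x - 8))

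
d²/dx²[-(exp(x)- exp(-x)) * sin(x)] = -2*(exp(2*x) + 1)*exp(-x)*cos(x)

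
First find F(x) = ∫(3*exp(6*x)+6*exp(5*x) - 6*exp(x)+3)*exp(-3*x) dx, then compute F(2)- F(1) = -(-exp(-1) + 1 + E)^3 + (-exp(-2) + 1 + exp(2))^3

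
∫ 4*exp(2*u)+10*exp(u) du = 2*(exp(u) + 2)^2 + 2*exp(u) + C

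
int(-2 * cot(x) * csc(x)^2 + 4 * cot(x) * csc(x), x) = (csc(x) - 2)^2 + C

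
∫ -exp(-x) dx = exp(-x) + C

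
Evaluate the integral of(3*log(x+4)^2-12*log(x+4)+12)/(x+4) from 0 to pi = (-2 + log(pi + 4))^3 - (-2 + log(4))^3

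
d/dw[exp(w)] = exp(w)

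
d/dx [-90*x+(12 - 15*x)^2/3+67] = 150*x - 210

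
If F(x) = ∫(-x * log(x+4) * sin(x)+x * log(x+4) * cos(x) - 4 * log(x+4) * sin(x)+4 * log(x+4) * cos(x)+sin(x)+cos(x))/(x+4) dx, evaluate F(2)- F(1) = -(cos(1) + sin(1))*log(5) + (cos(2) + sin(2))*log(6)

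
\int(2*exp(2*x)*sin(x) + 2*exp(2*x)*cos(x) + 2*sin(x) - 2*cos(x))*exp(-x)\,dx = 4*sin(x)*sinh(x) + C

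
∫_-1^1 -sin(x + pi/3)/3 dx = -sqrt(3)*sin(1)/3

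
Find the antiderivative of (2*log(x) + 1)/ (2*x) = (log(x) + 1)*log(x)/2 + C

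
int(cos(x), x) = sin(x) + C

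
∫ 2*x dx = x^2 + C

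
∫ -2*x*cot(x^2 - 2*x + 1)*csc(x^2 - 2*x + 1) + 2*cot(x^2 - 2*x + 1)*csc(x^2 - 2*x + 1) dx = csc((x - 1)^2) + C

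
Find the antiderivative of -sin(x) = cos(x) + C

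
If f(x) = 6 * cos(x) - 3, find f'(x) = -6*sin(x)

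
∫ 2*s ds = s^2 + C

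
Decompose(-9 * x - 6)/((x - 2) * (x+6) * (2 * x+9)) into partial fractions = -46/(13*(2*x + 9)) + 2/(x + 6) - 3/(13*(x - 2))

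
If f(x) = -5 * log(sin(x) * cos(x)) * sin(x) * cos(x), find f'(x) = -5*(log(sin(2*x)/2) + 1)*cos(2*x)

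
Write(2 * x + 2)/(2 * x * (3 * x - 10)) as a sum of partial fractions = 13/(10*(3*x - 10)) - 1/(10*x)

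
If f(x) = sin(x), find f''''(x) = sin(x)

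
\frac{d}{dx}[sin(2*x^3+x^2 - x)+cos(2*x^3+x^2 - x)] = -6*x^2*sin(2*x^3 + x^2 - x) + 6*x^2*cos(2*x^3 + x^2 - x) - 2*x*sin(2*x^3 + x^2 - x) + 2*x*cos(2*x^3 + x^2 - x) + sin(2*x^3 + x^2 - x) - cos(2*x^3 + x^2 - x)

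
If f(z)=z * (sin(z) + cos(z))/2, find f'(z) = sqrt(2)*(z*cos(z + pi/4) + sin(z + pi/4))/2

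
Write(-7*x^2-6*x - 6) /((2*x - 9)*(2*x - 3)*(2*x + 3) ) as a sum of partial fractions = -17/(96*(2*x + 3)) + 41/(48*(2*x - 3)) - 233/(96*(2*x - 9))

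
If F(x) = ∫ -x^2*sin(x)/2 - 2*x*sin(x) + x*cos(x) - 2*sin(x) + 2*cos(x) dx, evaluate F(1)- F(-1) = 4*cos(1)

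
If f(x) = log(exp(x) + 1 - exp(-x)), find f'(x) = (exp(2*x) + 1)/(exp(2*x) + exp(x) - 1)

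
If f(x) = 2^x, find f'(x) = 2^x*log(2)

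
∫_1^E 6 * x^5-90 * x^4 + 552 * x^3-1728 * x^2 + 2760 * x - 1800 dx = -125 + ((-3 + E)^2 + 1)^3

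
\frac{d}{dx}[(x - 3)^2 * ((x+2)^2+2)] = 4*x^3 - 6*x^2 - 18*x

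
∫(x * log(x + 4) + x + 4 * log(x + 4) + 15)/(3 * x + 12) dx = (x + 15)*log(x + 4)/3 + C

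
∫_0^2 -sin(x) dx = -1 + cos(2)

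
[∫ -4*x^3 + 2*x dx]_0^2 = -12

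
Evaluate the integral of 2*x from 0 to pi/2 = pi^2/4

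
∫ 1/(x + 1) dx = log(x + 1) + C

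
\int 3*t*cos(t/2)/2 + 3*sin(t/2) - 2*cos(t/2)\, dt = (3*t - 4)*sin(t/2) + C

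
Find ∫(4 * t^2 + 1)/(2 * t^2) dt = 2*t - 1/(2*t) + C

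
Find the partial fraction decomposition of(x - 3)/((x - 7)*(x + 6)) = 9/(13*(x + 6)) + 4/(13*(x - 7))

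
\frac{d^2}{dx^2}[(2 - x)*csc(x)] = (x - 2*x/sin(x)^2 - 2 + 2*cos(x)/sin(x) + 4/sin(x)^2)/sin(x)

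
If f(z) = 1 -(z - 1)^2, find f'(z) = 2 - 2*z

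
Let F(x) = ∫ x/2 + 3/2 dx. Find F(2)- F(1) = 9/4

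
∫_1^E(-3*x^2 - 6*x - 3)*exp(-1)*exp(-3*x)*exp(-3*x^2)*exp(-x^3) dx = -exp(-8) + exp(-(1 + E)^3)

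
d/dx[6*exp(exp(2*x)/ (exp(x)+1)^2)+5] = 12*exp(2*x + exp(2*x)/(exp(2*x) + 2*exp(x) + 1))/(exp(3*x) + 3*exp(2*x) + 3*exp(x) + 1)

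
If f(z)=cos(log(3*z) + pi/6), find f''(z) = -sqrt(2)*cos(log(z) + log(3) + 5*pi/12)/z^2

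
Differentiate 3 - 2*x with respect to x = -2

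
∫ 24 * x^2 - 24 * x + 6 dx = 8*x^3 - 12*x^2 + 6*x + C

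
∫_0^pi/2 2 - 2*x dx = pi - pi^2/4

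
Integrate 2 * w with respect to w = w^2 + C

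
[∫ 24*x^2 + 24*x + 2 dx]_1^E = -23 - 4*E + (1 + 2*E)^3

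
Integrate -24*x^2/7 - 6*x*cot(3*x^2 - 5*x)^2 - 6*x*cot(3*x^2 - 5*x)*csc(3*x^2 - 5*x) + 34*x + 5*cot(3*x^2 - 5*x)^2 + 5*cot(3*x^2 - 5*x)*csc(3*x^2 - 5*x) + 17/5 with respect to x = -8*x^3/7 + 20*x^2 - 8*x/5 + cot(x*(3*x - 5)) + csc(x*(3*x - 5)) + C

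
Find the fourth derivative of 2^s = 2^s*log(2)^4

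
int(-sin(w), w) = cos(w) + C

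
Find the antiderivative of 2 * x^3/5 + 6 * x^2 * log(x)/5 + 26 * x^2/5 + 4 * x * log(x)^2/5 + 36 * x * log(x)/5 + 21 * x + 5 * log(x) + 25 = x*(x*(x + 2*log(x) + 8)^2 + 25*x + 50*log(x) + 200)/10 + C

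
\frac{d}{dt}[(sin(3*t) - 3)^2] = 6*(sin(3*t) - 3)*cos(3*t)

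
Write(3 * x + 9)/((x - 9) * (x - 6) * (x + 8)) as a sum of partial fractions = -15/(238*(x + 8)) - 9/(14*(x - 6)) + 12/(17*(x - 9))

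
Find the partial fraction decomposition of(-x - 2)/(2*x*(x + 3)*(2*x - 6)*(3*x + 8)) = 9/(272*(3*x + 8)) - 1/(72*(x + 3)) - 5/(1224*(x - 3)) + 1/(144*x)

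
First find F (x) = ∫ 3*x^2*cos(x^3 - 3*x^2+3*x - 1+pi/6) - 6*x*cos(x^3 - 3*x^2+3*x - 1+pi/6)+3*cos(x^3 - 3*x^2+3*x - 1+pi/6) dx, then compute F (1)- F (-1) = 1/2 - cos(pi/3 + 8)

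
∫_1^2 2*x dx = 3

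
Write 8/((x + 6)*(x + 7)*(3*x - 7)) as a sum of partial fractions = 18/(175*(3*x - 7)) + 2/(7*(x + 7)) - 8/(25*(x + 6))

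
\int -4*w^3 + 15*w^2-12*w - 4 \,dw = -w^4 + 5*w^3 - 6*w^2 - 4*w + C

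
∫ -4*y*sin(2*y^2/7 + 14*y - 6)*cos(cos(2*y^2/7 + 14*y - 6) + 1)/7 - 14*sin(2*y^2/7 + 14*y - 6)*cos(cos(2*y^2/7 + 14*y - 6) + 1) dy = sin(cos(2*y^2/7 + 14*y - 6) + 1) + C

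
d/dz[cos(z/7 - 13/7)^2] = -sin(2*z/7 - 26/7)/7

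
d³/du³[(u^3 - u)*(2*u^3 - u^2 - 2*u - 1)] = 240*u^3 - 60*u^2 - 96*u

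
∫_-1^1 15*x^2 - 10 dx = -10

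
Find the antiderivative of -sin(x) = cos(x) + C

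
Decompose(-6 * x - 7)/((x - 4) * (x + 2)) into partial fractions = -5/(6*(x + 2)) - 31/(6*(x - 4))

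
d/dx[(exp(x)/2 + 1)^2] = exp(2*x)/2 + exp(x)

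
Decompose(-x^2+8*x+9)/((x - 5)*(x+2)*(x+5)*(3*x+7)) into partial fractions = -51/(22*(3*x + 7)) + 7/(30*(x + 5)) + 11/(21*(x + 2)) + 6/(385*(x - 5))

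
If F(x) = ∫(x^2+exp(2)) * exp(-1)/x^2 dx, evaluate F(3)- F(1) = 2*exp(-1) + 2*E/3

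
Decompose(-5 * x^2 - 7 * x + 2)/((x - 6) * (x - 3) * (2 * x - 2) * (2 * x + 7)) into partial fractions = 139/(2223*(2*x + 7)) - 1/(18*(x - 1)) + 16/(39*(x - 3)) - 22/(57*(x - 6))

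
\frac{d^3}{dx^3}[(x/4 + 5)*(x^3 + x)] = 6*x + 30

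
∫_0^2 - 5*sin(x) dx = -5 + 5*cos(2)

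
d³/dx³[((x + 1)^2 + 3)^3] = 120*x^3 + 360*x^2 + 576*x + 336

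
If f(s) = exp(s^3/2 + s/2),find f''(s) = 9*s^4*exp(s^3/2 + s/2)/4 + 3*s^2*exp(s^3/2 + s/2)/2 + 3*s*exp(s^3/2 + s/2) + exp(s^3/2 + s/2)/4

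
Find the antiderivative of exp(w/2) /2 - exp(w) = exp(w/2) - exp(w) + C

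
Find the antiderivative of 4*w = 2*w^2 + C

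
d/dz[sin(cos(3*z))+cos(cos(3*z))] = -3*sqrt(2)*sin(3*z)*cos(cos(3*z) + pi/4)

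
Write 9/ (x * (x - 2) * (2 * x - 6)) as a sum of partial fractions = -9/(4*(x - 2)) + 3/(2*(x - 3)) + 3/(4*x)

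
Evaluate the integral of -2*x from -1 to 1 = 0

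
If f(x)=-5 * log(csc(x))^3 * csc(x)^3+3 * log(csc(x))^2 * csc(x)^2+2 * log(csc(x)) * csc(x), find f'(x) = (15*log(1/sin(x))^3/sin(x)^2 - 6*log(1/sin(x))^2/sin(x) + 15*log(1/sin(x))^2/sin(x)^2 - 2*log(1/sin(x)) - 6*log(1/sin(x))/sin(x) - 2)*cos(x)/sin(x)^2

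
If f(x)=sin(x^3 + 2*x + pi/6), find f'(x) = (3*x^2 + 2)*cos(x^3 + 2*x + pi/6)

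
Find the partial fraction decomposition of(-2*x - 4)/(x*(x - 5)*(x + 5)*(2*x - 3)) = 8/(39*(2*x - 3)) - 3/(325*(x + 5)) - 1/(25*(x - 5)) - 4/(75*x)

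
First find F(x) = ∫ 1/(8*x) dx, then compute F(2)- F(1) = log(2)/8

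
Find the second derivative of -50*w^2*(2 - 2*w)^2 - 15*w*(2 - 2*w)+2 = -2400*w^2 + 2400*w - 340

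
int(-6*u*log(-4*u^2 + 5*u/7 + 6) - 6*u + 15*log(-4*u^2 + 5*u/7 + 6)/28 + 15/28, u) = 3*(-28*u^2 + 5*u + 42)*log(-4*u^2 + 5*u/7 + 6)/28 + C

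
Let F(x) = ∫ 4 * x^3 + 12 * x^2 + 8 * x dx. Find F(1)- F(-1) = 8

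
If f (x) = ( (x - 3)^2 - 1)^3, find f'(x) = 6*x^5 - 90*x^4 + 528*x^3 - 1512*x^2 + 2112*x - 1152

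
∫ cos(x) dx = sin(x) + C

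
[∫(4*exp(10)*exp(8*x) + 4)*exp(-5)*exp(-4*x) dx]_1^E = -exp(9) - exp(-4*E - 5) + exp(-9) + exp(5 + 4*E)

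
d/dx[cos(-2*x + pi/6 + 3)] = 2*sin(-2*x + pi/6 + 3)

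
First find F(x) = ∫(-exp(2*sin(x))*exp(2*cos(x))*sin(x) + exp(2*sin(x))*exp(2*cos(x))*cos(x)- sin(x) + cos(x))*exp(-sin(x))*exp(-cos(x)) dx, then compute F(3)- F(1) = -exp(cos(1) + sin(1)) - exp(-sin(3) - cos(3)) + exp(-sin(1) - cos(1)) + exp(cos(3) + sin(3))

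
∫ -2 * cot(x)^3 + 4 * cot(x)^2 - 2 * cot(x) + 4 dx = (cot(x) - 2)^2 + C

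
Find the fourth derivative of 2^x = 2^x*log(2)^4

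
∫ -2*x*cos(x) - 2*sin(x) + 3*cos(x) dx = (3 - 2*x)*sin(x) + C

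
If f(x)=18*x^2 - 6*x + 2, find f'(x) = 36*x - 6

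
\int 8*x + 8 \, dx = 4*x^2 + 8*x + C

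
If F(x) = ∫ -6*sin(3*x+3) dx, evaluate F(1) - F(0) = 2*cos(6) - 2*cos(3)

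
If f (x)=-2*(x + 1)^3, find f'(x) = -6*x^2 - 12*x - 6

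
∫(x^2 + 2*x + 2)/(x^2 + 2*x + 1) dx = x*(x + 2)/(x + 1) + C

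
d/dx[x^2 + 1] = 2*x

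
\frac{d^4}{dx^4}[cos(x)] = cos(x)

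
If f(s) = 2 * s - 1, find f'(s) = 2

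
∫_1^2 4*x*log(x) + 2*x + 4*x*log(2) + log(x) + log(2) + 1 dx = 17*log(2)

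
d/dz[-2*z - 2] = -2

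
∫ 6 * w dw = 3*w^2 + C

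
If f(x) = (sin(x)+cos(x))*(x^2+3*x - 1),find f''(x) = -x^2*sin(x) - x^2*cos(x) - 7*x*sin(x) + x*cos(x) - 3*sin(x) + 9*cos(x)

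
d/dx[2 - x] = -1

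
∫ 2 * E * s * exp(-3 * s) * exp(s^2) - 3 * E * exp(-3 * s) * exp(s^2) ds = exp(s^2 - 3*s + 1) + C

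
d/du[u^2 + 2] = 2*u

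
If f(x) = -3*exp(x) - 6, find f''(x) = -3*exp(x)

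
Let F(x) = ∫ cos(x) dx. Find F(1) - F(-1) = 2*sin(1)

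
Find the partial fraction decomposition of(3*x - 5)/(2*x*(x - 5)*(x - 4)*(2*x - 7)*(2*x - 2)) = 22/(105*(2*x - 7)) + 1/(120*(x - 1)) - 7/(48*(x - 4)) + 1/(24*(x - 5)) - 1/(112*x)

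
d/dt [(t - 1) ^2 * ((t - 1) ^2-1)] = 4*t^3 - 12*t^2 + 10*t - 2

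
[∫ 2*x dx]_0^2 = 4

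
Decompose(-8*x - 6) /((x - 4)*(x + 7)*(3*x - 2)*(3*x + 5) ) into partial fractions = 33/(952*(3*x + 5)) + 51/(805*(3*x - 2)) - 25/(2024*(x + 7)) - 19/(935*(x - 4))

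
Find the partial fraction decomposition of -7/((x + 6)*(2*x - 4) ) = 7/(16*(x + 6)) - 7/(16*(x - 2))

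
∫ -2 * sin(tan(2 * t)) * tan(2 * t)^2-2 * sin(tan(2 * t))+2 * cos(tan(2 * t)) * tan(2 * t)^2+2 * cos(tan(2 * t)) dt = sqrt(2)*sin(tan(2*t) + pi/4) + C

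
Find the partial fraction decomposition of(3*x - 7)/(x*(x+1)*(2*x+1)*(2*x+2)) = 34/(2*x + 1) - 27/(2*(x + 1)) - 5/(x + 1)^2 - 7/(2*x)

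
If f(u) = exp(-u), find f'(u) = -exp(-u)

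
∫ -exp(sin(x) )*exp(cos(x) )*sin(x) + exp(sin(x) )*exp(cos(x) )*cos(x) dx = exp(sqrt(2)*sin(x + pi/4)) + C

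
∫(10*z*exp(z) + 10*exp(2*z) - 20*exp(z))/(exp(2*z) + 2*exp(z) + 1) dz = (10*z*exp(z) - 23*exp(z) + 7)/(exp(z) + 1) + C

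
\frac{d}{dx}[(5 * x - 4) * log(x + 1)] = (5*x*log(x + 1) + 5*x + 5*log(x + 1) - 4)/(x + 1)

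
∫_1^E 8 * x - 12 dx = -1 + (-3 + 2*E)^2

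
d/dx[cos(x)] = -sin(x)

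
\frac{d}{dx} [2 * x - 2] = 2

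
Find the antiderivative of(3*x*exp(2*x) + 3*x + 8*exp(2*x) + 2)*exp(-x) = 2*(3*x + 5)*sinh(x) + C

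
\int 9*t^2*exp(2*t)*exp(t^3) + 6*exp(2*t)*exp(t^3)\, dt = 3*exp(t*(t^2 + 2)) + C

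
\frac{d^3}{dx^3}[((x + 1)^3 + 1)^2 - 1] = 120*x^3 + 360*x^2 + 360*x + 132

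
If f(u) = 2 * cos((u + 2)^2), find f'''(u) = 16*u^3*sin(u^2 + 4*u + 4) + 96*u^2*sin(u^2 + 4*u + 4) + 192*u*sin(u^2 + 4*u + 4) - 24*u*cos(u^2 + 4*u + 4) + 128*sin(u^2 + 4*u + 4) - 48*cos(u^2 + 4*u + 4)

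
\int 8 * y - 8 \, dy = 4*y^2 - 8*y + C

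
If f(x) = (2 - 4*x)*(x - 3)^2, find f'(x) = -12*x^2 + 52*x - 48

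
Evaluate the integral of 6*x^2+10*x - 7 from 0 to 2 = 22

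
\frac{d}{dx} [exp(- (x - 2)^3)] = (-3*x^2 + 12*x - 12)*exp(-x^3 + 6*x^2 - 12*x + 8)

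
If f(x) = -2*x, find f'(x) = -2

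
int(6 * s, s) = 3*s^2 + C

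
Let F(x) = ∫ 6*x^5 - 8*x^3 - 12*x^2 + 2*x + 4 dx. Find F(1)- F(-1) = 0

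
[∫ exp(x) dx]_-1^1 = E - exp(-1)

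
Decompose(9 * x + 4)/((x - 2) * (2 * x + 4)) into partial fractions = 7/(4*(x + 2)) + 11/(4*(x - 2))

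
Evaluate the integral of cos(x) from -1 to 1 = 2*sin(1)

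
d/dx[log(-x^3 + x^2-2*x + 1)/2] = (3*x^2 - 2*x + 2)/(2*x^3 - 2*x^2 + 4*x - 2)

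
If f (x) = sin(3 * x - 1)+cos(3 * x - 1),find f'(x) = 3*sqrt(2)*cos(3*x - 1 + pi/4)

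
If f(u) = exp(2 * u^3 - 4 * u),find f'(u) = 6*u^2*exp(2*u^3 - 4*u) - 4*exp(2*u^3 - 4*u)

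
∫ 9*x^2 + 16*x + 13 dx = 3*x^3 + 8*x^2 + 13*x + C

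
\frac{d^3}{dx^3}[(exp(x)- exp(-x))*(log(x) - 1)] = (x^3*exp(2*x)*log(x) - x^3*exp(2*x) + x^3*log(x) - x^3 + 3*x^2*exp(2*x) - 3*x^2 - 3*x*exp(2*x) - 3*x + 2*exp(2*x) - 2)*exp(-x)/x^3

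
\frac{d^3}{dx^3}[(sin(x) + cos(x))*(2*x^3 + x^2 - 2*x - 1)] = -2*sqrt(2)*x^3*cos(x + pi/4) - 17*x^2*sin(x) - 19*x^2*cos(x) - 44*x*sin(x) + 32*x*cos(x) + 11*sin(x) + 25*cos(x)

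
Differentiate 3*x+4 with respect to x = 3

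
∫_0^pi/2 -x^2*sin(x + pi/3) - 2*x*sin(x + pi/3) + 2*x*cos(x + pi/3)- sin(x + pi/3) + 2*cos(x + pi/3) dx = -sqrt(3)*(1 + pi/2)^2/2 - 1/2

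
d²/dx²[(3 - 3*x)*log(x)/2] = (-3*x - 3)/(2*x^2)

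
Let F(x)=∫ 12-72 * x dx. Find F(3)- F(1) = -264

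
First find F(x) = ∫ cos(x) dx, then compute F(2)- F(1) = -sin(1) + sin(2)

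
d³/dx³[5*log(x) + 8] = 10/x^3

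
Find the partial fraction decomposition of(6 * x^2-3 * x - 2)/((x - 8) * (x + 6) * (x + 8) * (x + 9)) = -511/(51*(x + 9)) + 203/(16*(x + 8)) - 58/(21*(x + 6)) + 179/(1904*(x - 8))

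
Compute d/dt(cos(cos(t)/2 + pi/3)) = sin(t)*sin(cos(t)/2 + pi/3)/2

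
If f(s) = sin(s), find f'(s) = cos(s)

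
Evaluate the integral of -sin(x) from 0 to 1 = -1 + cos(1)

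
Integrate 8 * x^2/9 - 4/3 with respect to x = 8*x^3/27 - 4*x/3 + C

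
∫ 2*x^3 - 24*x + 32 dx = x^4/2 - 12*x^2 + 32*x + C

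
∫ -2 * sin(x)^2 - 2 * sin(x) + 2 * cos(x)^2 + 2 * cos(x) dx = (sqrt(2)*sin(x + pi/4) + 1)^2 + C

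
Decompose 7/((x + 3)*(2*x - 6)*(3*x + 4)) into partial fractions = -63/(130*(3*x + 4)) + 7/(60*(x + 3)) + 7/(156*(x - 3))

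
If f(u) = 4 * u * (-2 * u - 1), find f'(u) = -16*u - 4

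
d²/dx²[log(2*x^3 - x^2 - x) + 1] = (-12*x^4 + 8*x^3 - 2*x^2 - 2*x - 1)/(4*x^6 - 4*x^5 - 3*x^4 + 2*x^3 + x^2)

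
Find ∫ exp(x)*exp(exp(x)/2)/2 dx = exp(exp(x)/2) + C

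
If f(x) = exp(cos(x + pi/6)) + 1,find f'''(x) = -exp(cos(x + pi/6))*sin(x + pi/6)^3 + 3*exp(cos(x + pi/6))*sin(x + pi/6)*cos(x + pi/6) + exp(cos(x + pi/6))*sin(x + pi/6)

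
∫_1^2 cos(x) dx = -sin(1) + sin(2)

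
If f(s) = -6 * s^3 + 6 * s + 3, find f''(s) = -36*s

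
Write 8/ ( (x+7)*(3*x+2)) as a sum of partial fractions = 24/(19*(3*x + 2)) - 8/(19*(x + 7))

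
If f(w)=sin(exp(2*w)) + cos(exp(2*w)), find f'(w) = 2*sqrt(2)*exp(2*w)*cos(exp(2*w) + pi/4)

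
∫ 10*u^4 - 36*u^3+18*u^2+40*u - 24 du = 2*u^5 - 9*u^4 + 6*u^3 + 20*u^2 - 24*u + C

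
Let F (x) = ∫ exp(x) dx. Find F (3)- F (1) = -E + exp(3)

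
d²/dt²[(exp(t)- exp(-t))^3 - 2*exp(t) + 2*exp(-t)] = (9*exp(6*t) - 5*exp(4*t) + 5*exp(2*t) - 9)*exp(-3*t)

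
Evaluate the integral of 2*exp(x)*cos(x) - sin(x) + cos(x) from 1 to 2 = -(1 + E)*(cos(1) + sin(1)) + (1 + exp(2))*(cos(2) + sin(2))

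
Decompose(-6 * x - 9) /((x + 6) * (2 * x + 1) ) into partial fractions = -12/(11*(2*x + 1)) - 27/(11*(x + 6))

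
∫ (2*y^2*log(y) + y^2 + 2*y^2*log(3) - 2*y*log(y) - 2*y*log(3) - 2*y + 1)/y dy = (y - 1)^2*log(3*y) + C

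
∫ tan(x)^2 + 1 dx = tan(x) + C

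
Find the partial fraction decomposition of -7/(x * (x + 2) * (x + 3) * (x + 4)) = 7/(8*(x + 4)) - 7/(3*(x + 3)) + 7/(4*(x + 2)) - 7/(24*x)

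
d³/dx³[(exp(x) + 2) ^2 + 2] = 8*exp(2*x) + 4*exp(x)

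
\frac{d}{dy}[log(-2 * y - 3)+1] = 2/(2*y + 3)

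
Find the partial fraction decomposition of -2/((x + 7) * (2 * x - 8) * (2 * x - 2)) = -1/(176*(x + 7)) + 1/(48*(x - 1)) - 1/(66*(x - 4))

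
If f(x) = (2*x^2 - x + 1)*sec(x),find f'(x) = (2*x^2*sin(x)/cos(x) - x*sin(x)/cos(x) + 4*x + sin(x)/cos(x) - 1)/cos(x)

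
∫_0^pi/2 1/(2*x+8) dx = -log(2) + log(pi/2 + 4)/2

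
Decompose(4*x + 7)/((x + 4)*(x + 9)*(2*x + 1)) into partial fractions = 20/(119*(2*x + 1)) - 29/(85*(x + 9)) + 9/(35*(x + 4))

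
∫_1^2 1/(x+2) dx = -log(3) + log(4)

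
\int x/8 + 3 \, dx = x^2/16 + 3*x + C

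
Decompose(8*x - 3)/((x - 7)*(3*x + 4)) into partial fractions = 41/(25*(3*x + 4)) + 53/(25*(x - 7))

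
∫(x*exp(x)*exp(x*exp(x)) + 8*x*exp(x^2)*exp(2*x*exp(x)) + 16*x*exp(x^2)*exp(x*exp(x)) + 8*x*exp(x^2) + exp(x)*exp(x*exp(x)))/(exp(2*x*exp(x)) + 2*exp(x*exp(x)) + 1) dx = (2*(2*exp(x^2) + 3)*(exp(x*exp(x)) + 1) + exp(x*exp(x)))/(exp(x*exp(x)) + 1) + C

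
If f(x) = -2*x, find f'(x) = -2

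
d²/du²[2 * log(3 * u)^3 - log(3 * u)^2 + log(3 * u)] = (-6*log(u)^2 - 12*log(3)*log(u) + 14*log(u) - 6*log(3)^2 - 3 + 14*log(3))/u^2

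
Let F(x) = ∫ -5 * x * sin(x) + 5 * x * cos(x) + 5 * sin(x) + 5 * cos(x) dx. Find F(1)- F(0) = 5*cos(1) + 5*sin(1)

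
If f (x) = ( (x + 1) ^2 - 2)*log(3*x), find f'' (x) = (2*x^2*log(x) + 2*x^2*log(3) + 3*x^2 + 2*x + 1)/x^2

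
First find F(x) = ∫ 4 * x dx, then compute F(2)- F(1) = 6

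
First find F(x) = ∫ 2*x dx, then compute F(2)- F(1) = 3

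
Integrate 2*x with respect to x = x^2 + C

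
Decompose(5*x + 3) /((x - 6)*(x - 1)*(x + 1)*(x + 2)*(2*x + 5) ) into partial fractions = -152/(357*(2*x + 5)) + 7/(24*(x + 2)) - 1/(21*(x + 1)) - 4/(105*(x - 1)) + 33/(4760*(x - 6))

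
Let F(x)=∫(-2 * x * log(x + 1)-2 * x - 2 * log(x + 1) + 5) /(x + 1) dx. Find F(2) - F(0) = log(3)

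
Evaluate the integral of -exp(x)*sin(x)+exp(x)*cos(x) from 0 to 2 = exp(2)*cos(2) - 1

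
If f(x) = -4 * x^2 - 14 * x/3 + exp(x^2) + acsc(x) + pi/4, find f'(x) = (6*x^3*sqrt(1 - 1/x^2)*exp(x^2) - 24*x^3*sqrt(1 - 1/x^2) - 14*x^2*sqrt(1 - 1/x^2) - 3)/(3*x^2*sqrt(1 - 1/x^2))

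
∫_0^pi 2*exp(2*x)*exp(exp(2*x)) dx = -E + exp(exp(2*pi))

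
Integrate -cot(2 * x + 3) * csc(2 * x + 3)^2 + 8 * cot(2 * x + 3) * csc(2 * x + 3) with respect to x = (csc(2*x + 3) - 16)*csc(2*x + 3)/4 + C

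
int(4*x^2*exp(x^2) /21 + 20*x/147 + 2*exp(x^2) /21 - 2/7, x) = 2*x*(5*x + 7*exp(x^2) - 21)/147 + C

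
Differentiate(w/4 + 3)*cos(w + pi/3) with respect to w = -w*sin(w + pi/3)/4 - 3*sin(w + pi/3) + cos(w + pi/3)/4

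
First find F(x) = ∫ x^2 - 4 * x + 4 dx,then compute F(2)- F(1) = 1/3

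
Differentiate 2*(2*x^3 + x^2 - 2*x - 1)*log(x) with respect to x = (12*x^3*log(x) + 4*x^3 + 4*x^2*log(x) + 2*x^2 - 4*x*log(x) - 4*x - 2)/x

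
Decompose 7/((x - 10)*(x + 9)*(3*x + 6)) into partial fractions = 1/(57*(x + 9)) - 1/(36*(x + 2)) + 7/(684*(x - 10))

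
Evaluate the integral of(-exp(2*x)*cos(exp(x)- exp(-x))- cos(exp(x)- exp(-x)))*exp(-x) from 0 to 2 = sin(-exp(2) + exp(-2))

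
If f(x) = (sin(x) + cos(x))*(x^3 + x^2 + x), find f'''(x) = x^3*sin(x) - x^3*cos(x) - 8*x^2*sin(x) - 10*x^2*cos(x) - 23*x*sin(x) + 11*x*cos(x) - 3*sin(x) + 9*cos(x)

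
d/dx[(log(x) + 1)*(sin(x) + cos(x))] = sqrt(2)*(x*log(x)*cos(x + pi/4) + x*cos(x + pi/4) + sin(x + pi/4))/x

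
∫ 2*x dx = x^2 + C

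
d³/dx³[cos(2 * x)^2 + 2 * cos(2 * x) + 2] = 16*sin(2*x) + 32*sin(4*x)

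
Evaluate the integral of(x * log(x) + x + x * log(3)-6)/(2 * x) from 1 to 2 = -2*log(6) + 5*log(3)/2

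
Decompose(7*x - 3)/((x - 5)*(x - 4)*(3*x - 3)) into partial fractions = 1/(9*(x - 1)) - 25/(9*(x - 4)) + 8/(3*(x - 5))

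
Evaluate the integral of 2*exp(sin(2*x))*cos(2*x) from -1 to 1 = -exp(-sin(2)) + exp(sin(2))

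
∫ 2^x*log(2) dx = 2^x + C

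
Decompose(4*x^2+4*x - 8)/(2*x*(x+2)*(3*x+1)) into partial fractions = 8/(3*x + 1) - 2/x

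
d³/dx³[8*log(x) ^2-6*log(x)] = (32*log(x) - 60)/x^3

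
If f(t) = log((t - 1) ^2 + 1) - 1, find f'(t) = (2*t - 2)/(t^2 - 2*t + 2)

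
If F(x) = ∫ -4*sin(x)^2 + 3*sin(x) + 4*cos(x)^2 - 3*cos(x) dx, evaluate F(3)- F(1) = -2*sin(2) + 2*sin(6) - 3*sqrt(2)*sin(pi/4 + 3) + 3*sqrt(2)*sin(pi/4 + 1)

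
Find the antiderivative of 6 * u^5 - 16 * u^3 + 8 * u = u^6 - 4*u^4 + 4*u^2 + C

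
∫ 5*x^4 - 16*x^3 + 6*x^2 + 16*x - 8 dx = x^5 - 4*x^4 + 2*x^3 + 8*x^2 - 8*x + C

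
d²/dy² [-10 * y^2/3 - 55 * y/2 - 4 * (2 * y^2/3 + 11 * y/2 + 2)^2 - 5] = -64*y^2/3 - 176*y - 270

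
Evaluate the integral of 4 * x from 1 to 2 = 6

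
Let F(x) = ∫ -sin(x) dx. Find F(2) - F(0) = -1 + cos(2)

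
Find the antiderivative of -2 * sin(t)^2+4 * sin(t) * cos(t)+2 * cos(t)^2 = -sqrt(2)*cos(2*t + pi/4) + C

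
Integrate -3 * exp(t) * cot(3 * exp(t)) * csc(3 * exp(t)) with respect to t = csc(3*exp(t)) + C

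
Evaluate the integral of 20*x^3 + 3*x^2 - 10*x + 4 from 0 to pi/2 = -1 + (1 + 5*pi/2)*(-pi/2 + 1 + pi^3/8)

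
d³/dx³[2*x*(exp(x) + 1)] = 2*x*exp(x) + 6*exp(x)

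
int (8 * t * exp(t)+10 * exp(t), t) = (8*t + 2)*exp(t) + C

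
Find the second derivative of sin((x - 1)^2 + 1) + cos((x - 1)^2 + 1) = -4*sqrt(2)*x^2*sin(x^2 - 2*x + pi/4 + 2) + 8*sqrt(2)*x*sin(x^2 - 2*x + pi/4 + 2) - 6*sin(x^2 - 2*x + 2) - 2*cos(x^2 - 2*x + 2)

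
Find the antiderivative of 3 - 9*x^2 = -3*x^3 + 3*x + C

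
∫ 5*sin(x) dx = -5*cos(x) + C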